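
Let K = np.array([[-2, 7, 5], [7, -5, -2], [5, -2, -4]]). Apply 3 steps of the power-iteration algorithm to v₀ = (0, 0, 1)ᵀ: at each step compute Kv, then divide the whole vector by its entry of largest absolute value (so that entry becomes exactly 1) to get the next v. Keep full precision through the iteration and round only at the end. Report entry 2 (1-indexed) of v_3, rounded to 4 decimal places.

Kv0 = (5.00000, -2.00000, -4.00000); divide by 5.00000 → v1 = (1.00000, -0.40000, -0.80000)
Kv1 = (-8.80000, 10.60000, 9.00000); divide by 10.60000 → v2 = (-0.83019, 1.00000, 0.84906)
Kv2 = (12.90566, -12.50943, -9.54717); divide by 12.90566 → v3 = (1.00000, -0.96930, -0.73977)
Requested entry of v3: -663/684 = -0.9693

-0.9693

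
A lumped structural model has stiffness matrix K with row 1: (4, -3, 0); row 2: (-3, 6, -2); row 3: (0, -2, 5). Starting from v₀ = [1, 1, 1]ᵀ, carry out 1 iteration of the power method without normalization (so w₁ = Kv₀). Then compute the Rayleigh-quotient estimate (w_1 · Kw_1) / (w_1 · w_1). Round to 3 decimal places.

3.364

w1 = Kv₀ = (4·1 + (-3)·1 + 0·1; (-3)·1 + 6·1 + (-2)·1; 0·1 + (-2)·1 + 5·1) = (1, 1, 3)
Kw1 = (1, -3, 13)
w1·Kw1 = 1·1 + 1·(-3) + 3·13 = 37; w1·w1 = 1·1 + 1·1 + 3·3 = 11
λ ≈ 37/11 = 3.364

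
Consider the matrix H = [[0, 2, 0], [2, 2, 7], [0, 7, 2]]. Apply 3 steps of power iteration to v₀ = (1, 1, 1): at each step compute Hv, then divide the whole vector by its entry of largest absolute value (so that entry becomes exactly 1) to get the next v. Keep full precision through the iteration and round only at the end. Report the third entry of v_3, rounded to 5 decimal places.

Hv0 = (2.000000, 11.000000, 9.000000); divide by 11.000000 → v1 = (0.181818, 1.000000, 0.818182)
Hv1 = (2.000000, 8.090909, 8.636364); divide by 8.636364 → v2 = (0.231579, 0.936842, 1.000000)
Hv2 = (1.873684, 9.336842, 8.557895); divide by 9.336842 → v3 = (0.200676, 1.000000, 0.916573)
Requested entry of v3: 813/887 = 0.91657

0.91657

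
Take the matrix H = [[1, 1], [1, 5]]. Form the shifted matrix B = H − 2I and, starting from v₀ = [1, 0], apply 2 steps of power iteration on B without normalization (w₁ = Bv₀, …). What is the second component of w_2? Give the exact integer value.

2

B = H − 2I has rows (-1, 1); (1, 3)
w1 = Bv₀ = ((-1)·1 + 1·0; 1·1 + 3·0) = (-1, 1)
w2 = Bw1 = ((-1)·(-1) + 1·1; 1·(-1) + 3·1) = (2, 2)
Requested component of w2: 2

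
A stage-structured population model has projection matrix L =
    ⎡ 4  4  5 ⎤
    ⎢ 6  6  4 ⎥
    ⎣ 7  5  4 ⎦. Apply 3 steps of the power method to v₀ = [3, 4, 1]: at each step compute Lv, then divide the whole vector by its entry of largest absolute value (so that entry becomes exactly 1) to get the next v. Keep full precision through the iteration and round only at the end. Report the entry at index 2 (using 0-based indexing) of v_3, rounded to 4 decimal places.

Lv0 = (33.00000, 46.00000, 45.00000); divide by 46.00000 → v1 = (0.71739, 1.00000, 0.97826)
Lv1 = (11.76087, 14.21739, 13.93478); divide by 14.21739 → v2 = (0.82722, 1.00000, 0.98012)
Lv2 = (12.20948, 14.88379, 14.71101); divide by 14.88379 → v3 = (0.82032, 1.00000, 0.98839)
Requested entry of v3: 9621/9734 = 0.9884

0.9884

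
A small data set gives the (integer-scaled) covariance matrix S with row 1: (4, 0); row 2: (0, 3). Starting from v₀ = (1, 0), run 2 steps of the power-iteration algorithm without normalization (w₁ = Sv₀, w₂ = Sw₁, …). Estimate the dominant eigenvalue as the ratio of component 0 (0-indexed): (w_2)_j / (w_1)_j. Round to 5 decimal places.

λ ≈ 4.00000

w1 = Sv₀ = (4·1 + 0·0; 0·1 + 3·0) = (4, 0)
w2 = Sw1 = (4·4 + 0·0; 0·4 + 3·0) = (16, 0)
Ratio at component: 16 / 4 = 4.00000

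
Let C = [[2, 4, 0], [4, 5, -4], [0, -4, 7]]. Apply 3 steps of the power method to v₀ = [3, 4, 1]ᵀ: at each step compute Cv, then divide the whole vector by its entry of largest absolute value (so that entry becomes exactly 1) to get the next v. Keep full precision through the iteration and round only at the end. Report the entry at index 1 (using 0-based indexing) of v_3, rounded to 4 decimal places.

1.0000

Cv0 = (22.00000, 28.00000, -9.00000); divide by 28.00000 → v1 = (0.78571, 1.00000, -0.32143)
Cv1 = (5.57143, 9.42857, -6.25000); divide by 9.42857 → v2 = (0.59091, 1.00000, -0.66288)
Cv2 = (5.18182, 10.01515, -8.64015); divide by 10.01515 → v3 = (0.51740, 1.00000, -0.86271)
Requested entry of v3: 2644/2644 = 1.0000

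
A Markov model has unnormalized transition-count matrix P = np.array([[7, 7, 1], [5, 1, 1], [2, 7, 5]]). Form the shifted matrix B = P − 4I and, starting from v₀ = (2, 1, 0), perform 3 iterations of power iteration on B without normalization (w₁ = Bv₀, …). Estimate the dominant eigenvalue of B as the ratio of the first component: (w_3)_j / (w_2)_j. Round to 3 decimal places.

B = P − 4I has rows (3, 7, 1); (5, -3, 1); (2, 7, 1)
w1 = Bv₀ = (3·2 + 7·1 + 1·0; 5·2 + (-3)·1 + 1·0; 2·2 + 7·1 + 1·0) = (13, 7, 11)
w2 = Bw1 = (3·13 + 7·7 + 1·11; 5·13 + (-3)·7 + 1·11; 2·13 + 7·7 + 1·11) = (99, 55, 86)
w3 = Bw2 = (768, 416, 669)
Ratio: 768/99 = 7.758

7.758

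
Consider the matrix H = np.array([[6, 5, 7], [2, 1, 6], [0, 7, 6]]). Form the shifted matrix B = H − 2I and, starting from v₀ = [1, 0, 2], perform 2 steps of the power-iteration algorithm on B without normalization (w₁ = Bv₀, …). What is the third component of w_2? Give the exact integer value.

B = H − 2I has rows (4, 5, 7); (2, -1, 6); (0, 7, 4)
w1 = Bv₀ = (18, 14, 8)
w2 = Bw1 = (198, 70, 130)
Requested component of w2: 130

130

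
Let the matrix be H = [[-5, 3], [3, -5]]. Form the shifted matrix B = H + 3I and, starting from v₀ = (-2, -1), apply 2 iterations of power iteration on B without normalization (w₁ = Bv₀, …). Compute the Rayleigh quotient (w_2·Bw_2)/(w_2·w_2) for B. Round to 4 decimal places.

μ ≈ -4.9148

B = H + 3I has rows (-2, 3); (3, -2)
w1 = Bv₀ = ((-2)·(-2) + 3·(-1); 3·(-2) + (-2)·(-1)) = (1, -4)
w2 = Bw1 = ((-2)·1 + 3·(-4); 3·1 + (-2)·(-4)) = (-14, 11)
Bw2 = (61, -64)
w2·Bw2 = -1558; w2·w2 = 317; μ ≈ -1558/317 = -4.9148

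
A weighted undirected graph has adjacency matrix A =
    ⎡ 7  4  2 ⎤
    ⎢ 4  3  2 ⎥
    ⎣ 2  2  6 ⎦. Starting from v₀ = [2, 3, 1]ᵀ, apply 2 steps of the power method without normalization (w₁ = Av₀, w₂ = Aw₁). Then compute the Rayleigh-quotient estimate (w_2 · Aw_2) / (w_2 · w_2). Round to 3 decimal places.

λ ≈ 10.996

w1 = Av₀ = (7·2 + 4·3 + 2·1; 4·2 + 3·3 + 2·1; 2·2 + 2·3 + 6·1) = (28, 19, 16)
w2 = Aw1 = (7·28 + 4·19 + 2·16; 4·28 + 3·19 + 2·16; 2·28 + 2·19 + 6·16) = (304, 201, 190)
Aw2 = (3312, 2199, 2150)
w2·Aw2 = 304·3312 + 201·2199 + 190·2150 = 1857347; w2·w2 = 304·304 + 201·201 + 190·190 = 168917
λ ≈ 1857347/168917 = 10.996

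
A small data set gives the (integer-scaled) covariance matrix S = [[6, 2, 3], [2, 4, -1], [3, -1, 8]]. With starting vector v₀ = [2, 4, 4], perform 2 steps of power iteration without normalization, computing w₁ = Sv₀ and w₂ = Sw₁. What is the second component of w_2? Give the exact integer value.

94

w1 = Sv₀ = (32, 16, 34)
w2 = Sw1 = (326, 94, 352)
The requested component of w2 is 94.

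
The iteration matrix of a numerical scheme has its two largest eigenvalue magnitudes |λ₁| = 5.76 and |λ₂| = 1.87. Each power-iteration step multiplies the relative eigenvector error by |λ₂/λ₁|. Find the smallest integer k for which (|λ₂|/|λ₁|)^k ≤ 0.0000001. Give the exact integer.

|λ₂/λ₁| = 1.87/5.76 = 0.32465
Need k ≥ ln(0.0000001) / ln(0.32465) = -16.1181 / -1.1250 ≈ 14.327
Smallest integer k satisfying the bound: 15

15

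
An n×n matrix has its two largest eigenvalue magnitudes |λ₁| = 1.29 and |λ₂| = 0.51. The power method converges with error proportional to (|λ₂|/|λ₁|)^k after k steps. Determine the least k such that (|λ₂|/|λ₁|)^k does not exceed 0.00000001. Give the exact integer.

|λ₂/λ₁| = 0.51/1.29 = 0.39535
Need k ≥ ln(0.00000001) / ln(0.39535) = -18.4207 / -0.9280 ≈ 19.850
Smallest integer k satisfying the bound: 20

20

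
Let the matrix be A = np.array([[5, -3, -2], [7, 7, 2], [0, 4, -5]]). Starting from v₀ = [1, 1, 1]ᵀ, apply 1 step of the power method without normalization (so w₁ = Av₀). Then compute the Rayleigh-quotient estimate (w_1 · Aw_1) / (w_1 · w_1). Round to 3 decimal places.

λ ≈ 6.580

w1 = Av₀ = (5·1 + (-3)·1 + (-2)·1; 7·1 + 7·1 + 2·1; 0·1 + 4·1 + (-5)·1) = (0, 16, -1)
Aw1 = (-46, 110, 69)
w1·Aw1 = 0·(-46) + 16·110 + (-1)·69 = 1691; w1·w1 = 0·0 + 16·16 + (-1)·(-1) = 257
λ ≈ 1691/257 = 6.580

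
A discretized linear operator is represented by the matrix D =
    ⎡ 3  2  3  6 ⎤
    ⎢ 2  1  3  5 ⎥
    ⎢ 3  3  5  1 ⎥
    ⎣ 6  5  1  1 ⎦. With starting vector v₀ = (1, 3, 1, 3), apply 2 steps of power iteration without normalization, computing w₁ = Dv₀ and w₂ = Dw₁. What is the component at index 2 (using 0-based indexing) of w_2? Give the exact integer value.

w1 = Dv₀ = (3·1 + 2·3 + 3·1 + 6·3; 2·1 + 1·3 + 3·1 + 5·3; 3·1 + 3·3 + 5·1 + 1·3; 6·1 + 5·3 + 1·1 + 1·3) = (30, 23, 20, 25)
w2 = Dw1 = (3·30 + 2·23 + 3·20 + 6·25; 2·30 + 1·23 + 3·20 + 5·25; 3·30 + 3·23 + 5·20 + 1·25; 6·30 + 5·23 + 1·20 + 1·25) = (346, 268, 284, 340)
The requested component of w2 is 284.

284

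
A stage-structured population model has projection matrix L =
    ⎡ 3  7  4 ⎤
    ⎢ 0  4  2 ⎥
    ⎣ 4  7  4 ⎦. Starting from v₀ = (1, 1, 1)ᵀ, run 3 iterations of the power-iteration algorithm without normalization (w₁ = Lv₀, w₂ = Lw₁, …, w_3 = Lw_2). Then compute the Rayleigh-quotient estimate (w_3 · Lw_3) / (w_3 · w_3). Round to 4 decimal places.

w1 = Lv₀ = (3·1 + 7·1 + 4·1; 0·1 + 4·1 + 2·1; 4·1 + 7·1 + 4·1) = (14, 6, 15)
w2 = Lw1 = (3·14 + 7·6 + 4·15; 0·14 + 4·6 + 2·15; 4·14 + 7·6 + 4·15) = (144, 54, 158)
w3 = Lw2 = (1442, 532, 1586)
Lw3 = (14394, 5300, 15836)
w3·Lw3 = 1442·14394 + 532·5300 + 1586·15836 = 48691644; w3·w3 = 1442·1442 + 532·532 + 1586·1586 = 4877784
λ ≈ 48691644/4877784 = 9.9823

9.9823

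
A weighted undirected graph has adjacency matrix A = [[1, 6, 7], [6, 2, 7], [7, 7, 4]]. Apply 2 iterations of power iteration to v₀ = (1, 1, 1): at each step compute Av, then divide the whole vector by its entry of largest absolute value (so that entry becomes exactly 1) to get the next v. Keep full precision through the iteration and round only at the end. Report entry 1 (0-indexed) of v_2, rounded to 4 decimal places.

0.8727

Av0 = (14.00000, 15.00000, 18.00000); divide by 18.00000 → v1 = (0.77778, 0.83333, 1.00000)
Av1 = (12.77778, 13.33333, 15.27778); divide by 15.27778 → v2 = (0.83636, 0.87273, 1.00000)
Requested entry of v2: 240/275 = 0.8727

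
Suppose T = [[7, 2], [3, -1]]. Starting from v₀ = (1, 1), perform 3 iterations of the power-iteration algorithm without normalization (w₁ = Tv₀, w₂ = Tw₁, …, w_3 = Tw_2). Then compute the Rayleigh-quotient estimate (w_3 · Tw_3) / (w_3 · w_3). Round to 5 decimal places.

w1 = Tv₀ = (9, 2)
w2 = Tw1 = (67, 25)
w3 = Tw2 = (519, 176)
Tw3 = (3985, 1381)
w3·Tw3 = 519·3985 + 176·1381 = 2311271; w3·w3 = 519·519 + 176·176 = 300337
λ ≈ 2311271/300337 = 7.69559

7.69559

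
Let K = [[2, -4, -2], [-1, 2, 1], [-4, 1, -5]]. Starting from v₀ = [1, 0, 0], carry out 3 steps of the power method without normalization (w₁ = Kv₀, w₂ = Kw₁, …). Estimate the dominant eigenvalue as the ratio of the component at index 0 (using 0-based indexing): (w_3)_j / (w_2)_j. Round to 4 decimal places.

w1 = Kv₀ = (2·1 + (-4)·0 + (-2)·0; (-1)·1 + 2·0 + 1·0; (-4)·1 + 1·0 + (-5)·0) = (2, -1, -4)
w2 = Kw1 = (2·2 + (-4)·(-1) + (-2)·(-4); (-1)·2 + 2·(-1) + 1·(-4); (-4)·2 + 1·(-1) + (-5)·(-4)) = (16, -8, 11)
w3 = Kw2 = (42, -21, -127)
Ratio at component: 42 / 16 = 2.6250

2.6250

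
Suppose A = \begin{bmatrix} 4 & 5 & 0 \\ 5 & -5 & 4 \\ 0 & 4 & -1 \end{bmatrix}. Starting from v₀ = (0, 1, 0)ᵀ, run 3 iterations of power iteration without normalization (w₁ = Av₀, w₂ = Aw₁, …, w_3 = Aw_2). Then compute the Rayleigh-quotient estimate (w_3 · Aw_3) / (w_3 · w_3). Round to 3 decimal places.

λ ≈ -8.244

w1 = Av₀ = (4·0 + 5·1 + 0·0; 5·0 + (-5)·1 + 4·0; 0·0 + 4·1 + (-1)·0) = (5, -5, 4)
w2 = Aw1 = (4·5 + 5·(-5) + 0·4; 5·5 + (-5)·(-5) + 4·4; 0·5 + 4·(-5) + (-1)·4) = (-5, 66, -24)
w3 = Aw2 = (310, -451, 288)
Aw3 = (-1015, 4957, -2092)
w3·Aw3 = 310·(-1015) + (-451)·4957 + 288·(-2092) = -3152753; w3·w3 = 310·310 + (-451)·(-451) + 288·288 = 382445
λ ≈ -3152753/382445 = -8.244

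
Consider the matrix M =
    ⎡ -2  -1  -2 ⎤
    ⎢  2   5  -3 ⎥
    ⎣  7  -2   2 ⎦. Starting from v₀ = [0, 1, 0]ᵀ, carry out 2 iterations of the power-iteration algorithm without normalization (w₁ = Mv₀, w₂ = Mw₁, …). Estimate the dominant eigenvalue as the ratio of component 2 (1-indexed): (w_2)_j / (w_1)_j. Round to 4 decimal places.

w1 = Mv₀ = ((-2)·0 + (-1)·1 + (-2)·0; 2·0 + 5·1 + (-3)·0; 7·0 + (-2)·1 + 2·0) = (-1, 5, -2)
w2 = Mw1 = ((-2)·(-1) + (-1)·5 + (-2)·(-2); 2·(-1) + 5·5 + (-3)·(-2); 7·(-1) + (-2)·5 + 2·(-2)) = (1, 29, -21)
Ratio at component: 29 / 5 = 5.8000

λ ≈ 5.8000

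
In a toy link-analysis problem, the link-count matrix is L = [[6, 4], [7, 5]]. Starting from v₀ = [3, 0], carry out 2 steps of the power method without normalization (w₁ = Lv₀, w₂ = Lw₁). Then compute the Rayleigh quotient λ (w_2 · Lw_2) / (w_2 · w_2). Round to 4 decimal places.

w1 = Lv₀ = (18, 21)
w2 = Lw1 = (192, 231)
Lw2 = (2076, 2499)
w2·Lw2 = 192·2076 + 231·2499 = 975861; w2·w2 = 192·192 + 231·231 = 90225
λ ≈ 975861/90225 = 10.8159

10.8159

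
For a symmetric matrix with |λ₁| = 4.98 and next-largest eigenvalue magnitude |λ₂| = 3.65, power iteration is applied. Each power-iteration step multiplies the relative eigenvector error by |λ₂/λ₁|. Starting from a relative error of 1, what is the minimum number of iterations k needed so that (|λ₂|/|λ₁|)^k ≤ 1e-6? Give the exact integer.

|λ₂/λ₁| = 3.65/4.98 = 0.73293
Need k ≥ ln(1e-6) / ln(0.73293) = -13.8155 / -0.3107 ≈ 44.465
Smallest integer k satisfying the bound: 45

45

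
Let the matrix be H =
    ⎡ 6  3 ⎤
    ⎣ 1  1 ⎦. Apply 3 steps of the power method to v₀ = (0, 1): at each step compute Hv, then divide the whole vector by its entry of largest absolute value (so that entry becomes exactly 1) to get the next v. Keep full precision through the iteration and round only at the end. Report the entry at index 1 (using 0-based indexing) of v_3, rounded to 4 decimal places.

0.1812

Hv0 = (3.00000, 1.00000); divide by 3.00000 → v1 = (1.00000, 0.33333)
Hv1 = (7.00000, 1.33333); divide by 7.00000 → v2 = (1.00000, 0.19048)
Hv2 = (6.57143, 1.19048); divide by 6.57143 → v3 = (1.00000, 0.18116)
Requested entry of v3: 25/138 = 0.1812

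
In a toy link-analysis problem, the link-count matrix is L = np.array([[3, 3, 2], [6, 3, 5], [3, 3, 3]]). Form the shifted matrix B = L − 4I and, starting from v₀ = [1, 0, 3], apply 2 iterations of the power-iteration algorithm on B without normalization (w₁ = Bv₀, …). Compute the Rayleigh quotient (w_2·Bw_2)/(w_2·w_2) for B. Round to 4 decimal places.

2.4562

B = L − 4I has rows (-1, 3, 2); (6, -1, 5); (3, 3, -1)
w1 = Bv₀ = (5, 21, 0)
w2 = Bw1 = (58, 9, 78)
Bw2 = (125, 729, 123)
w2·Bw2 = 23405; w2·w2 = 9529; μ ≈ 23405/9529 = 2.4562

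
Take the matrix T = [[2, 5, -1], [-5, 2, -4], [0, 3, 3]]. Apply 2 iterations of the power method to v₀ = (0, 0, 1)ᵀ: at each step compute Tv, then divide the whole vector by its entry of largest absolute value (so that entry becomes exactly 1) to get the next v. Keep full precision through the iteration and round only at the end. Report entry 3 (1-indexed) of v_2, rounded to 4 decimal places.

Tv0 = (-1.00000, -4.00000, 3.00000); divide by -4.00000 → v1 = (0.25000, 1.00000, -0.75000)
Tv1 = (6.25000, 3.75000, 0.75000); divide by 6.25000 → v2 = (1.00000, 0.60000, 0.12000)
Requested entry of v2: -3/-25 = 0.1200

0.1200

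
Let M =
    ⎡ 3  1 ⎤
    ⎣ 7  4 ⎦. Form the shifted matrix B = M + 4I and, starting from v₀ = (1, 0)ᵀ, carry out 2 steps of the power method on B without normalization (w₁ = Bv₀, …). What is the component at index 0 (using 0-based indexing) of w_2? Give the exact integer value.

B = M + 4I has rows (7, 1); (7, 8)
w1 = Bv₀ = (7·1 + 1·0; 7·1 + 8·0) = (7, 7)
w2 = Bw1 = (7·7 + 1·7; 7·7 + 8·7) = (56, 105)
Requested component of w2: 56

56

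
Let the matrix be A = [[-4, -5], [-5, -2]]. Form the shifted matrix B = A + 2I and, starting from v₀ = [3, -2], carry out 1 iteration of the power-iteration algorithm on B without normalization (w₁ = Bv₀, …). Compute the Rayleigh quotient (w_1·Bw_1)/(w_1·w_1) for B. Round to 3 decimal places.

μ ≈ 2.357

B = A + 2I has rows (-2, -5); (-5, 0)
w1 = Bv₀ = ((-2)·3 + (-5)·(-2); (-5)·3 + 0·(-2)) = (4, -15)
Bw1 = (67, -20)
w1·Bw1 = 568; w1·w1 = 241; μ ≈ 568/241 = 2.357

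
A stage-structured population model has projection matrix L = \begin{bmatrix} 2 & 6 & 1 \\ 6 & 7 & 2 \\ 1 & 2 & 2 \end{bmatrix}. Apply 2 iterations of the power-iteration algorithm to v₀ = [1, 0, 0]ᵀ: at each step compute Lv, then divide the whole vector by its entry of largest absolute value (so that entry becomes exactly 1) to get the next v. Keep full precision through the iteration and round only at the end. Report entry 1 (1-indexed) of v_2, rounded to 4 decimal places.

0.7321

Lv0 = (2.00000, 6.00000, 1.00000); divide by 6.00000 → v1 = (0.33333, 1.00000, 0.16667)
Lv1 = (6.83333, 9.33333, 2.66667); divide by 9.33333 → v2 = (0.73214, 1.00000, 0.28571)
Requested entry of v2: 41/56 = 0.7321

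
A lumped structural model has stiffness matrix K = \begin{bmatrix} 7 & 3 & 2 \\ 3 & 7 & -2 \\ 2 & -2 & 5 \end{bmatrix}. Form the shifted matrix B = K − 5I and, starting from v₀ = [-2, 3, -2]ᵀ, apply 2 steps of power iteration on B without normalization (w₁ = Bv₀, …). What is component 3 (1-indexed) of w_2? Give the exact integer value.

-6

B = K − 5I has rows (2, 3, 2); (3, 2, -2); (2, -2, 0)
w1 = Bv₀ = (2·(-2) + 3·3 + 2·(-2); 3·(-2) + 2·3 + (-2)·(-2); 2·(-2) + (-2)·3 + 0·(-2)) = (1, 4, -10)
w2 = Bw1 = (2·1 + 3·4 + 2·(-10); 3·1 + 2·4 + (-2)·(-10); 2·1 + (-2)·4 + 0·(-10)) = (-6, 31, -6)
Requested component of w2: -6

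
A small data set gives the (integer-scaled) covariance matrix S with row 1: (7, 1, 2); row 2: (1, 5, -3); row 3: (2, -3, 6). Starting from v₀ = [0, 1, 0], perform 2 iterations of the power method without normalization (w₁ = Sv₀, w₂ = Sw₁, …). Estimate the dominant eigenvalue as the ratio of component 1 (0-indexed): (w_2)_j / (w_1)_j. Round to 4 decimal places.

λ ≈ 7.0000

w1 = Sv₀ = (7·0 + 1·1 + 2·0; 1·0 + 5·1 + (-3)·0; 2·0 + (-3)·1 + 6·0) = (1, 5, -3)
w2 = Sw1 = (7·1 + 1·5 + 2·(-3); 1·1 + 5·5 + (-3)·(-3); 2·1 + (-3)·5 + 6·(-3)) = (6, 35, -31)
Ratio at component: 35 / 5 = 7.0000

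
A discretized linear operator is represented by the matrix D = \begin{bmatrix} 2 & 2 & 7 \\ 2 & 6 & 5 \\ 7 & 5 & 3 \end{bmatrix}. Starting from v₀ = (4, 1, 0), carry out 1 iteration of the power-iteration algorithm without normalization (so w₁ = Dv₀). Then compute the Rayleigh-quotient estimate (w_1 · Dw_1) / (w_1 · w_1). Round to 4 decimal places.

λ ≈ 10.4282

w1 = Dv₀ = (2·4 + 2·1 + 7·0; 2·4 + 6·1 + 5·0; 7·4 + 5·1 + 3·0) = (10, 14, 33)
Dw1 = (279, 269, 239)
w1·Dw1 = 10·279 + 14·269 + 33·239 = 14443; w1·w1 = 10·10 + 14·14 + 33·33 = 1385
λ ≈ 14443/1385 = 10.4282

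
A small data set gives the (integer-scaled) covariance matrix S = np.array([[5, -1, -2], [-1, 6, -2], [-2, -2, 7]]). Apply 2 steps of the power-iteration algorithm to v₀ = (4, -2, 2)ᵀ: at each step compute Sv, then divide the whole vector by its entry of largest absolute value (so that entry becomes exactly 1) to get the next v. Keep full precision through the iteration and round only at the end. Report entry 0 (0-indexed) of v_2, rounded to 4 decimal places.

Sv0 = (18.00000, -20.00000, 10.00000); divide by -20.00000 → v1 = (-0.90000, 1.00000, -0.50000)
Sv1 = (-4.50000, 7.90000, -3.70000); divide by 7.90000 → v2 = (-0.56962, 1.00000, -0.46835)
Requested entry of v2: 90/-158 = -0.5696

-0.5696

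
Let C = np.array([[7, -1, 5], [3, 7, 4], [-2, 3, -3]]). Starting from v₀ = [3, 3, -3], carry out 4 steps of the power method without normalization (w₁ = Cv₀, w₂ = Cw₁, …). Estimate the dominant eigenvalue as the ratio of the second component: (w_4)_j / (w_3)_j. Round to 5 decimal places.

8.64822

w1 = Cv₀ = (3, 18, 12)
w2 = Cw1 = (63, 183, 12)
w3 = Cw2 = (318, 1518, 387)
w4 = Cw3 = (2643, 13128, 2757)
Ratio at component: 13128 / 1518 = 8.64822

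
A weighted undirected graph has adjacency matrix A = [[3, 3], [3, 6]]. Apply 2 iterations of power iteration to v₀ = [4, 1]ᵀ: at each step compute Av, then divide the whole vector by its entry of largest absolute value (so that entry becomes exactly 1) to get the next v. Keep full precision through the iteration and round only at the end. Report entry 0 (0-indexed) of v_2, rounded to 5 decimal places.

Av0 = (15.000000, 18.000000); divide by 18.000000 → v1 = (0.833333, 1.000000)
Av1 = (5.500000, 8.500000); divide by 8.500000 → v2 = (0.647059, 1.000000)
Requested entry of v2: 99/153 = 0.64706

0.64706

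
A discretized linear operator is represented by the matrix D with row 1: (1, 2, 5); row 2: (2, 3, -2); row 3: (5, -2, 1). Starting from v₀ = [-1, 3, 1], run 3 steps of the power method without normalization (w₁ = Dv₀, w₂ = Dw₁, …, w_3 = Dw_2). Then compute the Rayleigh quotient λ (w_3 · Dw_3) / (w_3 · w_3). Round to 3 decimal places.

λ ≈ -3.101

w1 = Dv₀ = (10, 5, -10)
w2 = Dw1 = (-30, 55, 30)
w3 = Dw2 = (230, 45, -230)
Dw3 = (-830, 1055, 830)
w3·Dw3 = 230·(-830) + 45·1055 + (-230)·830 = -334325; w3·w3 = 230·230 + 45·45 + (-230)·(-230) = 107825
λ ≈ -334325/107825 = -3.101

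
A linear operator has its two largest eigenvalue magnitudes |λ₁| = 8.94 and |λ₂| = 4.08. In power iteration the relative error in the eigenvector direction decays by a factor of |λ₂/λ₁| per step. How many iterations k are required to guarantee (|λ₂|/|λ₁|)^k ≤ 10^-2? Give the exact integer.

|λ₂/λ₁| = 4.08/8.94 = 0.45638
Need k ≥ ln(10^-2) / ln(0.45638) = -4.6052 / -0.7844 ≈ 5.871
Smallest integer k satisfying the bound: 6

6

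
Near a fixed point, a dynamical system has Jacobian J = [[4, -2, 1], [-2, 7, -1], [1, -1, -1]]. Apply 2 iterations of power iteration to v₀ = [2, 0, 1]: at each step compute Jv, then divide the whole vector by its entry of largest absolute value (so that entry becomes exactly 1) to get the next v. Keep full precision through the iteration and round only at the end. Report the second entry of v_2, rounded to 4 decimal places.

Jv0 = (9.00000, -5.00000, 1.00000); divide by 9.00000 → v1 = (1.00000, -0.55556, 0.11111)
Jv1 = (5.22222, -6.00000, 1.44444); divide by -6.00000 → v2 = (-0.87037, 1.00000, -0.24074)
Requested entry of v2: -54/-54 = 1.0000

1.0000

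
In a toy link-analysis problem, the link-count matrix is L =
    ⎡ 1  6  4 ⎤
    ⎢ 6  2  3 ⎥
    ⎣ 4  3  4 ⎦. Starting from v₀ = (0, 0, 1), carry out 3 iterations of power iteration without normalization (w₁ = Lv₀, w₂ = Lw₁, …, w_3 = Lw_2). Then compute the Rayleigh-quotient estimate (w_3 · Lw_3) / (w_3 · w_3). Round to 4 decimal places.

10.9951

w1 = Lv₀ = (1·0 + 6·0 + 4·1; 6·0 + 2·0 + 3·1; 4·0 + 3·0 + 4·1) = (4, 3, 4)
w2 = Lw1 = (1·4 + 6·3 + 4·4; 6·4 + 2·3 + 3·4; 4·4 + 3·3 + 4·4) = (38, 42, 41)
w3 = Lw2 = (454, 435, 442)
Lw3 = (4832, 4920, 4889)
w3·Lw3 = 454·4832 + 435·4920 + 442·4889 = 6494866; w3·w3 = 454·454 + 435·435 + 442·442 = 590705
λ ≈ 6494866/590705 = 10.9951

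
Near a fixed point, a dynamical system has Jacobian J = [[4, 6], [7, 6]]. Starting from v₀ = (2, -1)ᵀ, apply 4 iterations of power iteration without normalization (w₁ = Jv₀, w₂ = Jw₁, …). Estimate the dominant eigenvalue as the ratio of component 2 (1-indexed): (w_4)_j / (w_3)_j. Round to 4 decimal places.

11.4607

w1 = Jv₀ = (4·2 + 6·(-1); 7·2 + 6·(-1)) = (2, 8)
w2 = Jw1 = (4·2 + 6·8; 7·2 + 6·8) = (56, 62)
w3 = Jw2 = (596, 764)
w4 = Jw3 = (6968, 8756)
Ratio at component: 8756 / 764 = 11.4607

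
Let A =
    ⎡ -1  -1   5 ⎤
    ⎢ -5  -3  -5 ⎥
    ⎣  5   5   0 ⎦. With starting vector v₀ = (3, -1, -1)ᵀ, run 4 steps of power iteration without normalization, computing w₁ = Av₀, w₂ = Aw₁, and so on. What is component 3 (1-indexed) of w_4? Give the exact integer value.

w1 = Av₀ = (-7, -7, 10)
w2 = Aw1 = (64, 6, -70)
w3 = Aw2 = (-420, 12, 350)
w4 = Aw3 = (2158, 314, -2040)
The requested component of w4 is -2040.

-2040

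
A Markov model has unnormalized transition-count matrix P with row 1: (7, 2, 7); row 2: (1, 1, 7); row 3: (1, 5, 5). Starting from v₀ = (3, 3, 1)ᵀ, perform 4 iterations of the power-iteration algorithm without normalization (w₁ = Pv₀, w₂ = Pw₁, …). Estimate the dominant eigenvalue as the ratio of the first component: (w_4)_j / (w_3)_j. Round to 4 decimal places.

11.5013

w1 = Pv₀ = (7·3 + 2·3 + 7·1; 1·3 + 1·3 + 7·1; 1·3 + 5·3 + 5·1) = (34, 13, 23)
w2 = Pw1 = (7·34 + 2·13 + 7·23; 1·34 + 1·13 + 7·23; 1·34 + 5·13 + 5·23) = (425, 208, 214)
w3 = Pw2 = (4889, 2131, 2535)
w4 = Pw3 = (56230, 24765, 28219)
Ratio at component: 56230 / 4889 = 11.5013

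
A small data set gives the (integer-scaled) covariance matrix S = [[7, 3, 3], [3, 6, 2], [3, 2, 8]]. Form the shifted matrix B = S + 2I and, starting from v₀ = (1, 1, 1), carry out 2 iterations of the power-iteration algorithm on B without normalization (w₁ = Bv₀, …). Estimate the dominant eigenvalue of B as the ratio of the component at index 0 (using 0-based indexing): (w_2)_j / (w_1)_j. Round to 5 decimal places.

μ ≈ 14.60000

B = S + 2I has rows (9, 3, 3); (3, 8, 2); (3, 2, 10)
w1 = Bv₀ = (9·1 + 3·1 + 3·1; 3·1 + 8·1 + 2·1; 3·1 + 2·1 + 10·1) = (15, 13, 15)
w2 = Bw1 = (9·15 + 3·13 + 3·15; 3·15 + 8·13 + 2·15; 3·15 + 2·13 + 10·15) = (219, 179, 221)
Ratio: 219/15 = 14.60000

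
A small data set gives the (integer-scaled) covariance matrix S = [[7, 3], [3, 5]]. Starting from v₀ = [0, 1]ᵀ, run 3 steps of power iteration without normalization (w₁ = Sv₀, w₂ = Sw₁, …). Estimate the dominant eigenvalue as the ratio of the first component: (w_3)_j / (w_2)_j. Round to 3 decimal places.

9.833

w1 = Sv₀ = (7·0 + 3·1; 3·0 + 5·1) = (3, 5)
w2 = Sw1 = (7·3 + 3·5; 3·3 + 5·5) = (36, 34)
w3 = Sw2 = (354, 278)
Ratio at component: 354 / 36 = 9.833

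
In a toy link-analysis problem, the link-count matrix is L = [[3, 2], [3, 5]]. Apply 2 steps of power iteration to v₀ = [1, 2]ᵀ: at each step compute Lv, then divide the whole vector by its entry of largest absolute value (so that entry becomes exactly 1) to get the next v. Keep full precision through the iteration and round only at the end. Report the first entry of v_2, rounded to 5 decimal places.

0.54651

Lv0 = (7.000000, 13.000000); divide by 13.000000 → v1 = (0.538462, 1.000000)
Lv1 = (3.615385, 6.615385); divide by 6.615385 → v2 = (0.546512, 1.000000)
Requested entry of v2: 47/86 = 0.54651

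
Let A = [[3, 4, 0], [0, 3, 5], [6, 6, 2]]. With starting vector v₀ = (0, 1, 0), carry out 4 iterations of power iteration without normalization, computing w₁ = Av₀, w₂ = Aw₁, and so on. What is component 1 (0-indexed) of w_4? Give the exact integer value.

3591

w1 = Av₀ = (3·0 + 4·1 + 0·0; 0·0 + 3·1 + 5·0; 6·0 + 6·1 + 2·0) = (4, 3, 6)
w2 = Aw1 = (3·4 + 4·3 + 0·6; 0·4 + 3·3 + 5·6; 6·4 + 6·3 + 2·6) = (24, 39, 54)
w3 = Aw2 = (228, 387, 486)
w4 = Aw3 = (2232, 3591, 4662)
The requested component of w4 is 3591.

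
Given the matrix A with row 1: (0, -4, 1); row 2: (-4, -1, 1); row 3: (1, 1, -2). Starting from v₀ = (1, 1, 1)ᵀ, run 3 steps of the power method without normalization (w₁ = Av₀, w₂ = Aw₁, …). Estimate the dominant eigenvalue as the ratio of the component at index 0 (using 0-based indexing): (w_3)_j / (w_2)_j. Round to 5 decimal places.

-4.43750

w1 = Av₀ = (-3, -4, 0)
w2 = Aw1 = (16, 16, -7)
w3 = Aw2 = (-71, -87, 46)
Ratio at component: -71 / 16 = -4.43750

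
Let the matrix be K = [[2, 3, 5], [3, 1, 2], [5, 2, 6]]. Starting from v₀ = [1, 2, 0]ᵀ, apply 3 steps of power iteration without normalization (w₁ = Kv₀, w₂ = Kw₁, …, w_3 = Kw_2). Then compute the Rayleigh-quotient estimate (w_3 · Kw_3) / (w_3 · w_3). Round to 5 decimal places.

w1 = Kv₀ = (2·1 + 3·2 + 5·0; 3·1 + 1·2 + 2·0; 5·1 + 2·2 + 6·0) = (8, 5, 9)
w2 = Kw1 = (2·8 + 3·5 + 5·9; 3·8 + 1·5 + 2·9; 5·8 + 2·5 + 6·9) = (76, 47, 104)
w3 = Kw2 = (813, 483, 1098)
Kw3 = (8565, 5118, 11619)
w3·Kw3 = 813·8565 + 483·5118 + 1098·11619 = 22193001; w3·w3 = 813·813 + 483·483 + 1098·1098 = 2099862
λ ≈ 22193001/2099862 = 10.56879

λ ≈ 10.56879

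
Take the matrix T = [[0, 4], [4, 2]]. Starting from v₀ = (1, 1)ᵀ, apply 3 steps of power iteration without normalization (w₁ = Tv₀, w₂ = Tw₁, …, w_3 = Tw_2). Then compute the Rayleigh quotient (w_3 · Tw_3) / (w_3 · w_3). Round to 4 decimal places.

w1 = Tv₀ = (4, 6)
w2 = Tw1 = (24, 28)
w3 = Tw2 = (112, 152)
Tw3 = (608, 752)
w3·Tw3 = 112·608 + 152·752 = 182400; w3·w3 = 112·112 + 152·152 = 35648
λ ≈ 182400/35648 = 5.1167

λ ≈ 5.1167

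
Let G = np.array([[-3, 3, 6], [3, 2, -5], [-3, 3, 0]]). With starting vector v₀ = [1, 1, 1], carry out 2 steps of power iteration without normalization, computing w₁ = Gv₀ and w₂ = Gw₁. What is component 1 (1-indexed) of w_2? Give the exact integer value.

-18

w1 = Gv₀ = ((-3)·1 + 3·1 + 6·1; 3·1 + 2·1 + (-5)·1; (-3)·1 + 3·1 + 0·1) = (6, 0, 0)
w2 = Gw1 = ((-3)·6 + 3·0 + 6·0; 3·6 + 2·0 + (-5)·0; (-3)·6 + 3·0 + 0·0) = (-18, 18, -18)
The requested component of w2 is -18.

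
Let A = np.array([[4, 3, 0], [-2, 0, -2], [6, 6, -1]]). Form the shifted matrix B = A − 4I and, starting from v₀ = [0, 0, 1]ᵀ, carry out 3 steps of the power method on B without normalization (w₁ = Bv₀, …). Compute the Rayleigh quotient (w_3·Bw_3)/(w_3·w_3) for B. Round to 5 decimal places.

B = A − 4I has rows (0, 3, 0); (-2, -4, -2); (6, 6, -5)
w1 = Bv₀ = (0, -2, -5)
w2 = Bw1 = (-6, 18, 13)
w3 = Bw2 = (54, -86, 7)
Bw3 = (-258, 222, -227)
w3·Bw3 = -34613; w3·w3 = 10361; μ ≈ -34613/10361 = -3.34070

μ ≈ -3.34070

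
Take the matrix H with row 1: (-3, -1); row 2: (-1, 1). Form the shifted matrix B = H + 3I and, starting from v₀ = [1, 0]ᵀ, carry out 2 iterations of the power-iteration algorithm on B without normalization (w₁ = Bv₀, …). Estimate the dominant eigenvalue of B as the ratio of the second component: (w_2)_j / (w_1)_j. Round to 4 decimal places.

4.0000

B = H + 3I has rows (0, -1); (-1, 4)
w1 = Bv₀ = (0, -1)
w2 = Bw1 = (1, -4)
Ratio: -4/-1 = 4.0000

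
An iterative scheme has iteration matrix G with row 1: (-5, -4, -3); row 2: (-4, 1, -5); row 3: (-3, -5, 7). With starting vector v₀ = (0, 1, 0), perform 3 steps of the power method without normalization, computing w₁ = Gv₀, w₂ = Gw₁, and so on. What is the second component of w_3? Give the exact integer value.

58

w1 = Gv₀ = ((-5)·0 + (-4)·1 + (-3)·0; (-4)·0 + 1·1 + (-5)·0; (-3)·0 + (-5)·1 + 7·0) = (-4, 1, -5)
w2 = Gw1 = ((-5)·(-4) + (-4)·1 + (-3)·(-5); (-4)·(-4) + 1·1 + (-5)·(-5); (-3)·(-4) + (-5)·1 + 7·(-5)) = (31, 42, -28)
w3 = Gw2 = (-239, 58, -499)
The requested component of w3 is 58.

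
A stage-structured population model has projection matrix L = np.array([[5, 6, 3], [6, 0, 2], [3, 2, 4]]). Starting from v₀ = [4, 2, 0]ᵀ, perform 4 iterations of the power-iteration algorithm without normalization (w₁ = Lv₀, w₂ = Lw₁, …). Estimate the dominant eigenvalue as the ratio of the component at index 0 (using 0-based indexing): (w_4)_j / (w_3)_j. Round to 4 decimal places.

λ ≈ 10.9485

w1 = Lv₀ = (5·4 + 6·2 + 3·0; 6·4 + 0·2 + 2·0; 3·4 + 2·2 + 4·0) = (32, 24, 16)
w2 = Lw1 = (5·32 + 6·24 + 3·16; 6·32 + 0·24 + 2·16; 3·32 + 2·24 + 4·16) = (352, 224, 208)
w3 = Lw2 = (3728, 2528, 2336)
w4 = Lw3 = (40816, 27040, 25584)
Ratio at component: 40816 / 3728 = 10.9485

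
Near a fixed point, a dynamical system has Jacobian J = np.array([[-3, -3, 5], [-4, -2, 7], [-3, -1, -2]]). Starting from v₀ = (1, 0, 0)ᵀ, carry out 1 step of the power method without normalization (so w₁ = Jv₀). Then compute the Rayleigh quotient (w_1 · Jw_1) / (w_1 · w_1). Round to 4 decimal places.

λ ≈ -2.0882

w1 = Jv₀ = ((-3)·1 + (-3)·0 + 5·0; (-4)·1 + (-2)·0 + 7·0; (-3)·1 + (-1)·0 + (-2)·0) = (-3, -4, -3)
Jw1 = (6, -1, 19)
w1·Jw1 = (-3)·6 + (-4)·(-1) + (-3)·19 = -71; w1·w1 = (-3)·(-3) + (-4)·(-4) + (-3)·(-3) = 34
λ ≈ -71/34 = -2.0882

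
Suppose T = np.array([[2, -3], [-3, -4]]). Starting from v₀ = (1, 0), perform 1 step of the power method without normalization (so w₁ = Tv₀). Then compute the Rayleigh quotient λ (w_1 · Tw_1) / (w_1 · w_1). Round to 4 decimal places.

λ ≈ 0.6154

w1 = Tv₀ = (2·1 + (-3)·0; (-3)·1 + (-4)·0) = (2, -3)
Tw1 = (13, 6)
w1·Tw1 = 2·13 + (-3)·6 = 8; w1·w1 = 2·2 + (-3)·(-3) = 13
λ ≈ 8/13 = 0.6154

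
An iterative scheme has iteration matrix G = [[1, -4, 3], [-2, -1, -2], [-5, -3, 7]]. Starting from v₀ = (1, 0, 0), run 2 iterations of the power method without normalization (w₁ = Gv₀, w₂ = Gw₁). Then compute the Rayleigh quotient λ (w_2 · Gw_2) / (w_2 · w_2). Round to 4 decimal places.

w1 = Gv₀ = (1, -2, -5)
w2 = Gw1 = (-6, 10, -34)
Gw2 = (-148, 70, -238)
w2·Gw2 = (-6)·(-148) + 10·70 + (-34)·(-238) = 9680; w2·w2 = (-6)·(-6) + 10·10 + (-34)·(-34) = 1292
λ ≈ 9680/1292 = 7.4923

λ ≈ 7.4923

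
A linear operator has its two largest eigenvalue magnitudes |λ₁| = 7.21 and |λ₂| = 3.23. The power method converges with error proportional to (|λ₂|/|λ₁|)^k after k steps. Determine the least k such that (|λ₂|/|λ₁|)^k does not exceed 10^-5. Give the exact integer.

15

|λ₂/λ₁| = 3.23/7.21 = 0.44799
Need k ≥ ln(10^-5) / ln(0.44799) = -11.5129 / -0.8030 ≈ 14.338
Smallest integer k satisfying the bound: 15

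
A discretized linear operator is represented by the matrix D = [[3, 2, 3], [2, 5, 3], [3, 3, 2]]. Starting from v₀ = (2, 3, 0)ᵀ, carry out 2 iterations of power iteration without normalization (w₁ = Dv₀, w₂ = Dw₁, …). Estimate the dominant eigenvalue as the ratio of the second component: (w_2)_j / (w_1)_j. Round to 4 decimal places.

λ ≈ 8.6316

w1 = Dv₀ = (12, 19, 15)
w2 = Dw1 = (119, 164, 123)
Ratio at component: 164 / 19 = 8.6316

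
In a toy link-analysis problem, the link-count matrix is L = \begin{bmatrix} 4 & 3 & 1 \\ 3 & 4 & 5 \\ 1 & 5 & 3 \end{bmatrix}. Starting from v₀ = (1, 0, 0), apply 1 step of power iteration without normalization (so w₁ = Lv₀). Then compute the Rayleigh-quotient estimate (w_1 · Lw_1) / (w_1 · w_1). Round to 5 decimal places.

8.19231

w1 = Lv₀ = (4, 3, 1)
Lw1 = (26, 29, 22)
w1·Lw1 = 4·26 + 3·29 + 1·22 = 213; w1·w1 = 4·4 + 3·3 + 1·1 = 26
λ ≈ 213/26 = 8.19231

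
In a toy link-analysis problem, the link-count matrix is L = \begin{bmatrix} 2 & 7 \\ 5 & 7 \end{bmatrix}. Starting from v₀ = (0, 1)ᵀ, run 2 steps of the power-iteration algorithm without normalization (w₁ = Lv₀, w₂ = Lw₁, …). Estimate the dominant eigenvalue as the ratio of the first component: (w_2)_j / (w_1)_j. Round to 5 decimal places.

w1 = Lv₀ = (7, 7)
w2 = Lw1 = (63, 84)
Ratio at component: 63 / 7 = 9.00000

9.00000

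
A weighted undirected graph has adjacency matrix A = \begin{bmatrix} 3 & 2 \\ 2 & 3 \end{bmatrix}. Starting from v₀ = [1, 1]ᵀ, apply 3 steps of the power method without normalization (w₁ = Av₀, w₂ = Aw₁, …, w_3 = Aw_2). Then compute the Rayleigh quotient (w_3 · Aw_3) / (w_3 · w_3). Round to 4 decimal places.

λ ≈ 5.0000

w1 = Av₀ = (5, 5)
w2 = Aw1 = (25, 25)
w3 = Aw2 = (125, 125)
Aw3 = (625, 625)
w3·Aw3 = 125·625 + 125·625 = 156250; w3·w3 = 125·125 + 125·125 = 31250
λ ≈ 156250/31250 = 5.0000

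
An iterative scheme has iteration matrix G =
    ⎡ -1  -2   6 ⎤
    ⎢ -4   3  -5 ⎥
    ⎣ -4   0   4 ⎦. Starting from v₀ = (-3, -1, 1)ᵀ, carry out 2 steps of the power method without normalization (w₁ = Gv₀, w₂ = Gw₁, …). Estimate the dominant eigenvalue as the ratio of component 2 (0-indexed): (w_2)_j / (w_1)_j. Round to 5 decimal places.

w1 = Gv₀ = ((-1)·(-3) + (-2)·(-1) + 6·1; (-4)·(-3) + 3·(-1) + (-5)·1; (-4)·(-3) + 0·(-1) + 4·1) = (11, 4, 16)
w2 = Gw1 = ((-1)·11 + (-2)·4 + 6·16; (-4)·11 + 3·4 + (-5)·16; (-4)·11 + 0·4 + 4·16) = (77, -112, 20)
Ratio at component: 20 / 16 = 1.25000

λ ≈ 1.25000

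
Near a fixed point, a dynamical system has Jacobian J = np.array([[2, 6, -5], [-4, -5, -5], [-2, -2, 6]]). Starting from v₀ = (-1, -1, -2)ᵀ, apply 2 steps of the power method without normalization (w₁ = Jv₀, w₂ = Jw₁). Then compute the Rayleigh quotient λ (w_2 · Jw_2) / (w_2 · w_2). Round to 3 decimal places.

w1 = Jv₀ = (2·(-1) + 6·(-1) + (-5)·(-2); (-4)·(-1) + (-5)·(-1) + (-5)·(-2); (-2)·(-1) + (-2)·(-1) + 6·(-2)) = (2, 19, -8)
w2 = Jw1 = (2·2 + 6·19 + (-5)·(-8); (-4)·2 + (-5)·19 + (-5)·(-8); (-2)·2 + (-2)·19 + 6·(-8)) = (158, -63, -90)
Jw2 = (388, 133, -730)
w2·Jw2 = 158·388 + (-63)·133 + (-90)·(-730) = 118625; w2·w2 = 158·158 + (-63)·(-63) + (-90)·(-90) = 37033
λ ≈ 118625/37033 = 3.203

3.203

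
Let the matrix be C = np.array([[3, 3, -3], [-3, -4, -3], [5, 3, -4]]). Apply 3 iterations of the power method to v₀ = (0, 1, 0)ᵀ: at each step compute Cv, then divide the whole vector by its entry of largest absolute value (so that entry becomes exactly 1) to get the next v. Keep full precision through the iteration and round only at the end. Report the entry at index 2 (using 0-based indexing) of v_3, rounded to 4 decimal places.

-0.4225

Cv0 = (3.00000, -4.00000, 3.00000); divide by -4.00000 → v1 = (-0.75000, 1.00000, -0.75000)
Cv1 = (3.00000, 0.50000, 2.25000); divide by 3.00000 → v2 = (1.00000, 0.16667, 0.75000)
Cv2 = (1.25000, -5.91667, 2.50000); divide by -5.91667 → v3 = (-0.21127, 1.00000, -0.42254)
Requested entry of v3: -30/71 = -0.4225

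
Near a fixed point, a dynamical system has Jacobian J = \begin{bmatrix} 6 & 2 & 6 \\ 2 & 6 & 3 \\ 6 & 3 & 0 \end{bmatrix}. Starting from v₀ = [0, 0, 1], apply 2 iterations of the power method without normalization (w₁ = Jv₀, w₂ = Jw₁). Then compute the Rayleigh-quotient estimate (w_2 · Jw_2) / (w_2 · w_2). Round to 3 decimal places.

w1 = Jv₀ = (6, 3, 0)
w2 = Jw1 = (42, 30, 45)
Jw2 = (582, 399, 342)
w2·Jw2 = 42·582 + 30·399 + 45·342 = 51804; w2·w2 = 42·42 + 30·30 + 45·45 = 4689
λ ≈ 51804/4689 = 11.048

11.048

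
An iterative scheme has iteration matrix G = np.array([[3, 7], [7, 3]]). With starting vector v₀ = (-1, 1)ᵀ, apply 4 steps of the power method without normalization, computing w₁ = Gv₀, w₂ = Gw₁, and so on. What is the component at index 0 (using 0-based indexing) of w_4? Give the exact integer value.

w1 = Gv₀ = (3·(-1) + 7·1; 7·(-1) + 3·1) = (4, -4)
w2 = Gw1 = (3·4 + 7·(-4); 7·4 + 3·(-4)) = (-16, 16)
w3 = Gw2 = (64, -64)
w4 = Gw3 = (-256, 256)
The requested component of w4 is -256.

-256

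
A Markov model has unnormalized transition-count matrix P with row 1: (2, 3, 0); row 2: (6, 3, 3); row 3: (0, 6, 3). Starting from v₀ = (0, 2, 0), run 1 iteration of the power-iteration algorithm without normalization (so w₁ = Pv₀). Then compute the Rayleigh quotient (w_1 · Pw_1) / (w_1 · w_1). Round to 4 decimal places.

λ ≈ 7.3333

w1 = Pv₀ = (6, 6, 12)
Pw1 = (30, 90, 72)
w1·Pw1 = 6·30 + 6·90 + 12·72 = 1584; w1·w1 = 6·6 + 6·6 + 12·12 = 216
λ ≈ 1584/216 = 7.3333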